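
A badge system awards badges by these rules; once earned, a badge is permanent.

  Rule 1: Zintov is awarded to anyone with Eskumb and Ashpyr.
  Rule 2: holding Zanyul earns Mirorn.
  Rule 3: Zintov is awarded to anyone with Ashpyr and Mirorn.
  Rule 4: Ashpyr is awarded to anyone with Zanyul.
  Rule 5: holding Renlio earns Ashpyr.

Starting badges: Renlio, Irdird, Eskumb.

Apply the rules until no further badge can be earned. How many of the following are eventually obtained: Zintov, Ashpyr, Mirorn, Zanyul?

2

With Renlio, Ashpyr is earned (Rule 5).
With Eskumb and Ashpyr, Zintov is earned (Rule 1).
Zintov: reached.
Ashpyr: reached.
Mirorn would need Zanyul (Rule 2), but Zanyul is never earned.
No rule produces Zanyul, and it is not given.
Reached: Zintov and Ashpyr — 2 of the 4.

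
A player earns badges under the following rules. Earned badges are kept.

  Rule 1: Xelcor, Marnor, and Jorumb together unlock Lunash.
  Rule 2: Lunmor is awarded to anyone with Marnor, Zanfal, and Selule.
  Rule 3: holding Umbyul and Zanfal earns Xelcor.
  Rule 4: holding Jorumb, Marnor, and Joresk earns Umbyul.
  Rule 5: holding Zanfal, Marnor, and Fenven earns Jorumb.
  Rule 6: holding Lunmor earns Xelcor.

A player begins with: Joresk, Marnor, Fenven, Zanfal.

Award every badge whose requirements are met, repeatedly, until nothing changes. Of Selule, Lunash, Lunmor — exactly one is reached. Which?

Lunash

With Zanfal, Marnor, and Fenven, Jorumb is earned (Rule 5).
With Jorumb, Marnor, and Joresk, Umbyul is earned (Rule 4).
With Umbyul and Zanfal, Xelcor is earned (Rule 3).
With Xelcor, Marnor, and Jorumb, Lunash is earned (Rule 1).
No rule produces Selule, and it is not given. Lunmor would need Marnor, Zanfal, and Selule (Rule 2), but Selule is never earned.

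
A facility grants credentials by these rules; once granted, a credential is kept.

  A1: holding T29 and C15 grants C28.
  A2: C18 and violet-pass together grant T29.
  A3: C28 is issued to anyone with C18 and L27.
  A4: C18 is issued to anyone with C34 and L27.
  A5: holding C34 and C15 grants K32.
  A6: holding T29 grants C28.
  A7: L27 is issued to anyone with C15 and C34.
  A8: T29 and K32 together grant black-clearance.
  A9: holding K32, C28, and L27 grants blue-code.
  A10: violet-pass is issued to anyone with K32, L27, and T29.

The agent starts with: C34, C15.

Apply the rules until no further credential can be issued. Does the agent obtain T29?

No

T29 would need C18 and violet-pass (A2), but violet-pass is never granted.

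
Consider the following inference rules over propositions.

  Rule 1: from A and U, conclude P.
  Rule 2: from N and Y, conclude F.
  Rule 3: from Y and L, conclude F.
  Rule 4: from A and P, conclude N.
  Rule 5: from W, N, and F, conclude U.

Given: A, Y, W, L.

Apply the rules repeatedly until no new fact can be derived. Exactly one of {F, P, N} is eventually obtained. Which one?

F

Y and L hold, so F follows (Rule 3).
N would need A and P (Rule 4), but P is never established. P would need A and U (Rule 1), but U is never established.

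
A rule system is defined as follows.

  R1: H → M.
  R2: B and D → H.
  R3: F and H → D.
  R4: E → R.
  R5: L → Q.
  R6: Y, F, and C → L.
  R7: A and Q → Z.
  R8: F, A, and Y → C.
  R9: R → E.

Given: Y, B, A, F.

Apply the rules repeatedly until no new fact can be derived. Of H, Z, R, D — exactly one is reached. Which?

From F, A, and Y, R8 gives C.
Y, F, and C hold, so L follows (R6).
From L, R5 gives Q.
From A and Q, R7 gives Z.
H would need B and D (R2), but D is never established. R would need E (R4), but E is never established. D would need F and H (R3), but H is never established.

Z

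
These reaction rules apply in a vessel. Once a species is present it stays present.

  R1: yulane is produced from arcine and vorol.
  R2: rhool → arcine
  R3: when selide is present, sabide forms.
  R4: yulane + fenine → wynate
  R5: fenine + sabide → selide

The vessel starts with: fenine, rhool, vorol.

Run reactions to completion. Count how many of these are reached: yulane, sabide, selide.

rhool present → arcine forms (R2).
arcine and vorol present → yulane forms (R1).
yulane: reached.
sabide would need selide (R3), but selide never forms.
selide would need fenine and sabide (R5), but sabide never forms.
Reached: yulane — 1 of the 3.

1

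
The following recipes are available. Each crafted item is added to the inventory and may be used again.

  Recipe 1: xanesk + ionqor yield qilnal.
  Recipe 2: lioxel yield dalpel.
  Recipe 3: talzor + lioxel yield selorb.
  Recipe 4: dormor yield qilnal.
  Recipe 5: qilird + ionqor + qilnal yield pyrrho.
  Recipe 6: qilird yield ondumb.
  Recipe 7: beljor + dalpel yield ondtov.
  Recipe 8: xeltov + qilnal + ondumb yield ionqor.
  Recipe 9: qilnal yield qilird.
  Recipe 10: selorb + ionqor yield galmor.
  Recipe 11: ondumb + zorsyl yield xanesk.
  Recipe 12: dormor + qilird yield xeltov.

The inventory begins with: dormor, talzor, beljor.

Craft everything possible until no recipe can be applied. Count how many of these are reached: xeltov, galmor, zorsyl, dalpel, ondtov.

dormor → qilnal (Recipe 4).
qilnal → qilird (Recipe 9).
dormor + qilird → xeltov (Recipe 12).
xeltov: reached.
galmor would need selorb and ionqor (Recipe 10), but selorb is never obtained.
No rule produces zorsyl, and it is not given.
dalpel would need lioxel (Recipe 2), but lioxel is never obtained.
ondtov would need beljor and dalpel (Recipe 7), but dalpel is never obtained.
Reached: xeltov — 1 of the 5.

1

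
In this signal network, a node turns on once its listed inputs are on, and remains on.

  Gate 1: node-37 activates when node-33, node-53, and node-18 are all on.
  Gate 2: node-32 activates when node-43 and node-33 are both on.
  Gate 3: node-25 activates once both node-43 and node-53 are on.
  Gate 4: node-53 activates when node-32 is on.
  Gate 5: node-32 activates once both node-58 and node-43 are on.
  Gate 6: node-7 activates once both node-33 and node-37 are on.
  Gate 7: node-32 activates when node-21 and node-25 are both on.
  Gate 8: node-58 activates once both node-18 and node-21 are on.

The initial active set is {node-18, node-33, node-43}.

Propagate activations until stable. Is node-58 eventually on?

node-58 would need node-18 and node-21 (Gate 8), but node-21 never turns on.

No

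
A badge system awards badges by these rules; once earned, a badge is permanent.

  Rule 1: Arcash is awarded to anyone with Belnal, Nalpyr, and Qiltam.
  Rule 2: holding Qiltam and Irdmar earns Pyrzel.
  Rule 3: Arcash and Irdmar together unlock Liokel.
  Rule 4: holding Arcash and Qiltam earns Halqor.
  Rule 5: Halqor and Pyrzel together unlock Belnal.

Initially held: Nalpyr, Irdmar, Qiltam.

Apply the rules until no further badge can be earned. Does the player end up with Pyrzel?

Yes

With Qiltam and Irdmar, Pyrzel is earned (Rule 2).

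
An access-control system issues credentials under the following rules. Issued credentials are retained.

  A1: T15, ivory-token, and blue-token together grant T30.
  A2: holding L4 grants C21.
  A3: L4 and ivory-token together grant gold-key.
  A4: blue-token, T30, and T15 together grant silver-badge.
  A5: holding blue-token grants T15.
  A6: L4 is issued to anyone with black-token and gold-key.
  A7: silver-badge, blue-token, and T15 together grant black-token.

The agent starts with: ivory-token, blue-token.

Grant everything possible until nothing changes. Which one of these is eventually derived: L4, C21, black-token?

black-token

Holding blue-token grants T15 (A5).
Holding T15, ivory-token, and blue-token grants T30 (A1).
Holding blue-token, T30, and T15 grants silver-badge (A4).
Holding silver-badge, blue-token, and T15 grants black-token (A7).
C21 would need L4 (A2), but L4 is never granted. L4 would need black-token and gold-key (A6), but gold-key is never granted.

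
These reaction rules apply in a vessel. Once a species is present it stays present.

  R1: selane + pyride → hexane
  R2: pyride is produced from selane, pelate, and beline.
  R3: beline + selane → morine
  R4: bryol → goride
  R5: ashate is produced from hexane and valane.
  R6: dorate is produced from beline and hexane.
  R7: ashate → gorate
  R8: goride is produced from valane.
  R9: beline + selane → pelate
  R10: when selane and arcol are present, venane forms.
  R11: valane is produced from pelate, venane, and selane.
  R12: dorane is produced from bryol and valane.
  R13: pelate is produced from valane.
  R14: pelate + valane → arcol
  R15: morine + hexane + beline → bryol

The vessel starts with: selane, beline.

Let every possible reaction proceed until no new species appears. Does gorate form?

No

gorate would need ashate (R7), but ashate never forms.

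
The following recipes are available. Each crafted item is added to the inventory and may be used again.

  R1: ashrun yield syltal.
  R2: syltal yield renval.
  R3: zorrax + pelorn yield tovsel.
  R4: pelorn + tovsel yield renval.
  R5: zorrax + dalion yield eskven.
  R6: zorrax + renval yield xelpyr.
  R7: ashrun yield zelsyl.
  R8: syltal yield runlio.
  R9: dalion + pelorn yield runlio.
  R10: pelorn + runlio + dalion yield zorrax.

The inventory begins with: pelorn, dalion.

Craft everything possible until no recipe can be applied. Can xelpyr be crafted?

Yes

dalion + pelorn → runlio (R9).
Using R10, pelorn, runlio, and dalion make zorrax.
Using R3, zorrax and pelorn make tovsel.
Using R4, pelorn and tovsel make renval.
Using R6, zorrax and renval make xelpyr.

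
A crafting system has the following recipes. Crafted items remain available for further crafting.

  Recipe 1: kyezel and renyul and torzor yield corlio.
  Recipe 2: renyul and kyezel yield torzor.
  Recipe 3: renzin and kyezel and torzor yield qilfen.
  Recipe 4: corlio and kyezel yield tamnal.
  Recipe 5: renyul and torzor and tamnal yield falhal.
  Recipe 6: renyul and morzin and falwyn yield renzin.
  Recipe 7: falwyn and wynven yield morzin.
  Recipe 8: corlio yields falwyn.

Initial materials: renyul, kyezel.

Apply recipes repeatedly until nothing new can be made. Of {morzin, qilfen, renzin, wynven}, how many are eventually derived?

0

morzin would need falwyn and wynven (Recipe 7), but wynven is never obtained.
qilfen would need renzin, kyezel, and torzor (Recipe 3), but renzin is never obtained.
renzin would need renyul, morzin, and falwyn (Recipe 6), but morzin is never obtained.
No rule produces wynven, and it is not given.
None of the 4 are reached.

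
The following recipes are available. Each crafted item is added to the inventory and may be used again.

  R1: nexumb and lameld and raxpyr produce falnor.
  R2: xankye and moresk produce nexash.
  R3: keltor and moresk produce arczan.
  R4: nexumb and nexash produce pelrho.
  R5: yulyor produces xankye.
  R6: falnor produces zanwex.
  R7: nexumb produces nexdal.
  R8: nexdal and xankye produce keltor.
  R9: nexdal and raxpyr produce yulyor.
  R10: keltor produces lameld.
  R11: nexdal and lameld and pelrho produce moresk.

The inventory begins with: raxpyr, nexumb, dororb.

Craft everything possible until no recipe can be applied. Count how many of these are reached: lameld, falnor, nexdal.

nexumb → nexdal (R7).
Using R9, nexdal and raxpyr make yulyor.
yulyor → xankye (R5).
Using R8, nexdal and xankye make keltor.
Using R10, keltor makes lameld.
nexumb and lameld and raxpyr → falnor (R1).
lameld: reached.
falnor: reached.
nexdal: reached.
All 3 are reached.

3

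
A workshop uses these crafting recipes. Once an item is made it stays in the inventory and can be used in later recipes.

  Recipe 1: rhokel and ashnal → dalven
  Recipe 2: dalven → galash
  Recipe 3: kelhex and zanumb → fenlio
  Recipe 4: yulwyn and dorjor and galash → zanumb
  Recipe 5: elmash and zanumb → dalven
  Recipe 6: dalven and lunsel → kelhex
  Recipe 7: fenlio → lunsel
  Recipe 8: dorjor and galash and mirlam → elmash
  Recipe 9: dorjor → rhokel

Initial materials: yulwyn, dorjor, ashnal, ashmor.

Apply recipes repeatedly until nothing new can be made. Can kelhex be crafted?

No

kelhex would need dalven and lunsel (Recipe 6), but lunsel is never obtained.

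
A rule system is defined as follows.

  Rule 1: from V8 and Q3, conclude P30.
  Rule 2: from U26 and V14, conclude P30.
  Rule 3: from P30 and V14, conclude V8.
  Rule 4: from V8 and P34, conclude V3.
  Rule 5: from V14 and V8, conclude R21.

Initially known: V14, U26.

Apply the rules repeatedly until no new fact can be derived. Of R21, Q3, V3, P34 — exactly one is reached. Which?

R21

U26 and V14 hold, so P30 follows (Rule 2).
From P30 and V14, Rule 3 gives V8.
From V14 and V8, Rule 5 gives R21.
V3 would need V8 and P34 (Rule 4), but P34 is never established. No rule produces P34, and it is not given. No rule produces Q3, and it is not given.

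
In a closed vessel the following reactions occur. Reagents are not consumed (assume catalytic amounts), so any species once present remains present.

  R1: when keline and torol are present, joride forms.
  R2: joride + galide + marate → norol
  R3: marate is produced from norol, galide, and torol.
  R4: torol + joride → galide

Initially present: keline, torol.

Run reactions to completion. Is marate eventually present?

marate would need norol, galide, and torol (R3), but norol never forms.

No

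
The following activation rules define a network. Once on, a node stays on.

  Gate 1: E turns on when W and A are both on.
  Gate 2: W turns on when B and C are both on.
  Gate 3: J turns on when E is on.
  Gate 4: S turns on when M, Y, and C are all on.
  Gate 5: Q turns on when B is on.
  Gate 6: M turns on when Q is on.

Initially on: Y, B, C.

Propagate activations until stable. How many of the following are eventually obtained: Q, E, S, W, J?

Gate 5: B on → Q on.
B and C are on, so W turns on (Gate 2).
Gate 6: Q on → M on.
M, Y, and C are on, so S turns on (Gate 4).
Q: reached.
E would need W and A (Gate 1), but A never turns on.
S: reached.
W: reached.
J would need E (Gate 3), but E never turns on.
Reached: Q, S, and W — 3 of the 5.

3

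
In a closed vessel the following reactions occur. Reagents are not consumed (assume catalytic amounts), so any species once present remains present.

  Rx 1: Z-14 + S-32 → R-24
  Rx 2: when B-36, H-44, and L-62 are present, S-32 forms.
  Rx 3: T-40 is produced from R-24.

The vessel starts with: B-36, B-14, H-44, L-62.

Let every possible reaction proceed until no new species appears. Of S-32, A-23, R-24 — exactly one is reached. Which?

S-32

B-36, H-44, and L-62 present → S-32 forms (Rx 2).
No rule produces A-23, and it is not given. R-24 would need Z-14 and S-32 (Rx 1), but Z-14 never forms.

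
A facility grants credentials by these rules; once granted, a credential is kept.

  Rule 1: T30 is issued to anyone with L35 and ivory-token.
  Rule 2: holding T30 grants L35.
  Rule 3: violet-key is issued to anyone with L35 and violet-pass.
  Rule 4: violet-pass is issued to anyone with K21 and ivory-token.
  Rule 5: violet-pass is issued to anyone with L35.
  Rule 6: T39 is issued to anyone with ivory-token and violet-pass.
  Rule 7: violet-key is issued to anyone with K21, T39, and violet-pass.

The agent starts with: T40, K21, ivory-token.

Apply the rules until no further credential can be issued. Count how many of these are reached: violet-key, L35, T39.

Holding K21 and ivory-token grants violet-pass (Rule 4).
Holding ivory-token and violet-pass grants T39 (Rule 6).
Holding K21, T39, and violet-pass grants violet-key (Rule 7).
violet-key: reached.
L35 would need T30 (Rule 2), but T30 is never granted.
T39: reached.
Reached: violet-key and T39 — 2 of the 3.

2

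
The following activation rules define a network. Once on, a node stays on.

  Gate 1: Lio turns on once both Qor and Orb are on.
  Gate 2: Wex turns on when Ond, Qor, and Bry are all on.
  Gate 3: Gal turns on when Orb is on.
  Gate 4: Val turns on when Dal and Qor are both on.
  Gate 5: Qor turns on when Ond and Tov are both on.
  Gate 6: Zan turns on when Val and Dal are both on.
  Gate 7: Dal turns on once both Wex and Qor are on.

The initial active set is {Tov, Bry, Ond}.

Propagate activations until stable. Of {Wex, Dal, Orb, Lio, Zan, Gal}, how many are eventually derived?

Ond and Tov are on, so Qor turns on (Gate 5).
Gate 2: Ond, Qor, and Bry on → Wex on.
Wex and Qor are on, so Dal turns on (Gate 7).
Dal and Qor are on, so Val turns on (Gate 4).
Gate 6: Val and Dal on → Zan on.
Wex: reached.
Dal: reached.
No rule produces Orb, and it is not given.
Lio would need Qor and Orb (Gate 1), but Orb never turns on.
Zan: reached.
Gal would need Orb (Gate 3), but Orb never turns on.
Reached: Wex, Dal, and Zan — 3 of the 6.

3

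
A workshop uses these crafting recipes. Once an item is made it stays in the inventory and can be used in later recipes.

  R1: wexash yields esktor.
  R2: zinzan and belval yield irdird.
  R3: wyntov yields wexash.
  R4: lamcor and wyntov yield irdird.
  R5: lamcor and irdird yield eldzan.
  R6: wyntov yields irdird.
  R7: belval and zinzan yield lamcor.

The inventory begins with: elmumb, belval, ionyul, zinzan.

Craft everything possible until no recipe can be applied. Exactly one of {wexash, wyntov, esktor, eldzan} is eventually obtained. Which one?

eldzan

belval and zinzan → lamcor (R7).
zinzan and belval → irdird (R2).
lamcor and irdird → eldzan (R5).
No rule produces wyntov, and it is not given. esktor would need wexash (R1), but wexash is never obtained. wexash would need wyntov (R3), but wyntov is never obtained.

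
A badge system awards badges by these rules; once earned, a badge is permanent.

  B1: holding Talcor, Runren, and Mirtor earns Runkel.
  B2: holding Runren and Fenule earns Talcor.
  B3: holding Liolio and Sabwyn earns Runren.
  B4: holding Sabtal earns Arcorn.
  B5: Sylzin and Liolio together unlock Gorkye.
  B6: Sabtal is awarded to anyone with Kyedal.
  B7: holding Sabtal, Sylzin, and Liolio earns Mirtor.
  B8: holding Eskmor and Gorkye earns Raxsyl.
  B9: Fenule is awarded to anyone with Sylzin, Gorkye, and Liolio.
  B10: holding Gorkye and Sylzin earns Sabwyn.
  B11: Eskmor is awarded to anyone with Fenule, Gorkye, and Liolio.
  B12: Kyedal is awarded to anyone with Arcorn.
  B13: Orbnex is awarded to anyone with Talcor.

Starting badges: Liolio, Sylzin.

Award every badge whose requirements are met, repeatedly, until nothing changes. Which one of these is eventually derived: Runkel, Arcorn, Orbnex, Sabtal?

Orbnex

With Sylzin and Liolio, Gorkye is earned (B5).
With Sylzin, Gorkye, and Liolio, Fenule is earned (B9).
With Gorkye and Sylzin, Sabwyn is earned (B10).
With Liolio and Sabwyn, Runren is earned (B3).
With Runren and Fenule, Talcor is earned (B2).
With Talcor, Orbnex is earned (B13).
Arcorn would need Sabtal (B4), but Sabtal is never earned. Runkel would need Talcor, Runren, and Mirtor (B1), but Mirtor is never earned. Sabtal would need Kyedal (B6), but Kyedal is never earned.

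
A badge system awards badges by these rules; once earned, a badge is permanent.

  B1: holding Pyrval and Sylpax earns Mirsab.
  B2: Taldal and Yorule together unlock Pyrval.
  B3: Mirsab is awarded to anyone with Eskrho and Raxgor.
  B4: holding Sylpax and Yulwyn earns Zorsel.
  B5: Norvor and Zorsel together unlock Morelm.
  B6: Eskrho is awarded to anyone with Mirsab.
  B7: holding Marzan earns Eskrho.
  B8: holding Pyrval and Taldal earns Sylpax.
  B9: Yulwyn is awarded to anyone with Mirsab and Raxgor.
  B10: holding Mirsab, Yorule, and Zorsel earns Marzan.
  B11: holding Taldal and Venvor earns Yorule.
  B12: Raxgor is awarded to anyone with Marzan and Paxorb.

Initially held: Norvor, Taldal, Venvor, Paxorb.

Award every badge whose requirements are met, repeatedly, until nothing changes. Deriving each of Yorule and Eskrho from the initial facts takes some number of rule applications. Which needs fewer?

Yorule: With Taldal and Venvor, Yorule is earned (B11). [1 rule application]
Eskrho: With Taldal and Venvor, Yorule is earned (B11). With Taldal and Yorule, Pyrval is earned (B2). With Pyrval and Taldal, Sylpax is earned (B8). With Pyrval and Sylpax, Mirsab is earned (B1). With Mirsab, Eskrho is earned (B6). [5 rule applications]
Yorule needs fewer.

Yorule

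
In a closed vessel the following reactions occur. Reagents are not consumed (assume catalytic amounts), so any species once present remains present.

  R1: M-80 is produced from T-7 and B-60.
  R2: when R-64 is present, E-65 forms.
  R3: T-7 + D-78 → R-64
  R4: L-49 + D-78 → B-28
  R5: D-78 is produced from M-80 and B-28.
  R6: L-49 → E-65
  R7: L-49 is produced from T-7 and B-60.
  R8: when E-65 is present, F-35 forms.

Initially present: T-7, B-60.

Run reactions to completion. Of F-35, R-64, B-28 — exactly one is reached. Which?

F-35

T-7 and B-60 present → L-49 forms (R7).
L-49 present → E-65 forms (R6).
E-65 present → F-35 forms (R8).
B-28 would need L-49 and D-78 (R4), but D-78 never forms. R-64 would need T-7 and D-78 (R3), but D-78 never forms.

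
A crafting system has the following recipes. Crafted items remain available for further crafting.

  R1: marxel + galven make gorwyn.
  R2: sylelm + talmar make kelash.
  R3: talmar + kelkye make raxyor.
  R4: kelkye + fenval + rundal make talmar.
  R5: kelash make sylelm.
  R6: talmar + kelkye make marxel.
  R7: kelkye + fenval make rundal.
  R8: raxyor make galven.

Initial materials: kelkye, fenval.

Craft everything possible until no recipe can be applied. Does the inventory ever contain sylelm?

sylelm would need kelash (R5), but kelash is never obtained.

No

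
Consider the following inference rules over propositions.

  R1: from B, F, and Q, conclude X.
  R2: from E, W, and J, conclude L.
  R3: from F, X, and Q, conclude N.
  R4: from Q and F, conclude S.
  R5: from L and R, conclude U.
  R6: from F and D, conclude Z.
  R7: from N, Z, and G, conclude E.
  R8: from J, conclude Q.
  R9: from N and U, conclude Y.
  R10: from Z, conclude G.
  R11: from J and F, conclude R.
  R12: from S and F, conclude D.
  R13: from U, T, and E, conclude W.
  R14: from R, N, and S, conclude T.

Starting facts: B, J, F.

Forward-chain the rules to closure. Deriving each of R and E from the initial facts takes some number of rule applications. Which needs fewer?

R: J and F hold, so R follows (R11). [1 rule application]
E: From J, R8 gives Q. Q and F hold, so S follows (R4). B, F, and Q hold, so X follows (R1). From S and F, R12 gives D. From F, X, and Q, R3 gives N. From F and D, R6 gives Z. Z holds, so G follows (R10). From N, Z, and G, R7 gives E. [8 rule applications]
R needs fewer.

R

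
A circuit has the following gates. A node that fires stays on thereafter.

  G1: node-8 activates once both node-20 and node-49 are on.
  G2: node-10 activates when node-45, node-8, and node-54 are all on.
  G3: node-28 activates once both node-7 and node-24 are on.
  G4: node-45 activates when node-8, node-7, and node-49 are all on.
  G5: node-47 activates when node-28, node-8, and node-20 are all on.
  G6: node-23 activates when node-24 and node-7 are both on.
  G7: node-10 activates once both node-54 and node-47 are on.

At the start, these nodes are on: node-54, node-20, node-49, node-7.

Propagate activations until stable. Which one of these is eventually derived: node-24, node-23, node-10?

node-10

node-20 and node-49 are on, so node-8 activates (G1).
G4: node-8, node-7, and node-49 on → node-45 on.
G2: node-45, node-8, and node-54 on → node-10 on.
node-23 would need node-24 and node-7 (G6), but node-24 never turns on. No rule produces node-24, and it is not given.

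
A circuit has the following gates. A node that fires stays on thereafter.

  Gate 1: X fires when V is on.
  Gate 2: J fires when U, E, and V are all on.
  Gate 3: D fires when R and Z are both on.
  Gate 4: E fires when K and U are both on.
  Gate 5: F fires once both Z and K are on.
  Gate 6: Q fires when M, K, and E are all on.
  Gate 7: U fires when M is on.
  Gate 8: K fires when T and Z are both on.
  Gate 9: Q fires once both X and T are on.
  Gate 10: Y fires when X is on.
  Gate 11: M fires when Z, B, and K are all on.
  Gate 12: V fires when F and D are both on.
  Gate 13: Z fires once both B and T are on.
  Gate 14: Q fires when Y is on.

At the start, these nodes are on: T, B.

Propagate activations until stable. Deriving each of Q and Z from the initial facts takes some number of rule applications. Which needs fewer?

Z

Z: B and T are on, so Z fires (Gate 13). [1 rule application]
Q: B and T are on, so Z fires (Gate 13). Gate 8: T and Z on → K on. Gate 11: Z, B, and K on → M on. M is on, so U fires (Gate 7). Gate 4: K and U on → E on. M, K, and E are on, so Q fires (Gate 6). [6 rule applications]
Z needs fewer.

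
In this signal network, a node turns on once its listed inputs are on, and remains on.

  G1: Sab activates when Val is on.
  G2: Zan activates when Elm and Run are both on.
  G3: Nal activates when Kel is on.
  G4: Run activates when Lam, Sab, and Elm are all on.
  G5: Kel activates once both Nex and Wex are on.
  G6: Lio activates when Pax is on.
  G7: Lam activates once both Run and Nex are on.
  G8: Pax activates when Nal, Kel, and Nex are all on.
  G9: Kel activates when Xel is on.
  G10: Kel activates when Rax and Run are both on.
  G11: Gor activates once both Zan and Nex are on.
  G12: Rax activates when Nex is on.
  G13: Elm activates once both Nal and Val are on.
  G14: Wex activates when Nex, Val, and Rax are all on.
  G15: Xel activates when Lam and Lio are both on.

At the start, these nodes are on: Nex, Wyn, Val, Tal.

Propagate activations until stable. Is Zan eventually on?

No

Zan would need Elm and Run (G2), but Run never turns on.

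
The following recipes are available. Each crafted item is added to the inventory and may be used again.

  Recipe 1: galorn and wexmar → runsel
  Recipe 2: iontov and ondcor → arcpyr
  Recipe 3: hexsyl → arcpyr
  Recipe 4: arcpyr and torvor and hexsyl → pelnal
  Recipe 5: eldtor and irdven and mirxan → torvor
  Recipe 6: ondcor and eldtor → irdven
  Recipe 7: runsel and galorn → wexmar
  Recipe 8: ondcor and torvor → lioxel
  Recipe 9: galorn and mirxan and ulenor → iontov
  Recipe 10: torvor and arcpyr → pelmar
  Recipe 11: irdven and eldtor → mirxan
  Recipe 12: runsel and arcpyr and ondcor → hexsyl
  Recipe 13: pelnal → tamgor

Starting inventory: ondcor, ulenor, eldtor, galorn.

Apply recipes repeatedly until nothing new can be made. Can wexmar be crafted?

No

wexmar would need runsel and galorn (Recipe 7), but runsel is never obtained.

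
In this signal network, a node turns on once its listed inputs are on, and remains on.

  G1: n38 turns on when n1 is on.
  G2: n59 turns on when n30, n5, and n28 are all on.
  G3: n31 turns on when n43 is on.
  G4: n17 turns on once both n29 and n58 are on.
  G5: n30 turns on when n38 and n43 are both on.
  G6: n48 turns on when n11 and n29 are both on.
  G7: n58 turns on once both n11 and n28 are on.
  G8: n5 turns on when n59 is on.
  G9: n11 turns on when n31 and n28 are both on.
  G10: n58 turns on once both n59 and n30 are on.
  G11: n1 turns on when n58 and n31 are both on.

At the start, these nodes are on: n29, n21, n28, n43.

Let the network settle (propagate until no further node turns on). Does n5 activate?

n5 would need n59 (G8), but n59 never turns on.

No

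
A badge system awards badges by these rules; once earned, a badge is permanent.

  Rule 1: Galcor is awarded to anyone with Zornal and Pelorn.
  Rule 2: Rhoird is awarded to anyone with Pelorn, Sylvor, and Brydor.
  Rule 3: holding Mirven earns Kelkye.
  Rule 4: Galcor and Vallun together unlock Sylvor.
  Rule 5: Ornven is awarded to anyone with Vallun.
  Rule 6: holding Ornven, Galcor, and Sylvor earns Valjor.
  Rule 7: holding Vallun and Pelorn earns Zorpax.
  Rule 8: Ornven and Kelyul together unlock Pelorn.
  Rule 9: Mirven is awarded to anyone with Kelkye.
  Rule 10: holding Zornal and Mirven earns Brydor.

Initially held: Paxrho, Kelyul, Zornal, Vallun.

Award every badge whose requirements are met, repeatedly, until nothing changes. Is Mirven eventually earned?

Mirven would need Kelkye (Rule 9), but Kelkye is never earned.

No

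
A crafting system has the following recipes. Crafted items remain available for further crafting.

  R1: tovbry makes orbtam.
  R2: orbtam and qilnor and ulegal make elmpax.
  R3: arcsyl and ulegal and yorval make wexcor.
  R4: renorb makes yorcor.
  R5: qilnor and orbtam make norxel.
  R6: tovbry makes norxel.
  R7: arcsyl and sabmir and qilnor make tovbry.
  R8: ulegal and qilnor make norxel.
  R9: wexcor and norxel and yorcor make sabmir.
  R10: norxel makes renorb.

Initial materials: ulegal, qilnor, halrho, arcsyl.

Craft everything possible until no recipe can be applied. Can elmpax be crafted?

No

elmpax would need orbtam, qilnor, and ulegal (R2), but orbtam is never obtained.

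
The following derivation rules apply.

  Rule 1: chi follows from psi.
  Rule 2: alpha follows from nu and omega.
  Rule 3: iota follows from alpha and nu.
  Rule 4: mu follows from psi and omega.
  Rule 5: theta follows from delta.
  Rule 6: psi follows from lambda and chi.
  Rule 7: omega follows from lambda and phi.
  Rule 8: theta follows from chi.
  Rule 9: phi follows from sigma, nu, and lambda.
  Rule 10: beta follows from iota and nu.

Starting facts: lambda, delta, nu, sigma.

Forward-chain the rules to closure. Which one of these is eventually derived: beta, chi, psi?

beta

sigma, nu, and lambda hold, so phi follows (Rule 9).
From lambda and phi, Rule 7 gives omega.
From nu and omega, Rule 2 gives alpha.
From alpha and nu, Rule 3 gives iota.
From iota and nu, Rule 10 gives beta.
chi would need psi (Rule 1), but psi is never established. psi would need lambda and chi (Rule 6), but chi is never established.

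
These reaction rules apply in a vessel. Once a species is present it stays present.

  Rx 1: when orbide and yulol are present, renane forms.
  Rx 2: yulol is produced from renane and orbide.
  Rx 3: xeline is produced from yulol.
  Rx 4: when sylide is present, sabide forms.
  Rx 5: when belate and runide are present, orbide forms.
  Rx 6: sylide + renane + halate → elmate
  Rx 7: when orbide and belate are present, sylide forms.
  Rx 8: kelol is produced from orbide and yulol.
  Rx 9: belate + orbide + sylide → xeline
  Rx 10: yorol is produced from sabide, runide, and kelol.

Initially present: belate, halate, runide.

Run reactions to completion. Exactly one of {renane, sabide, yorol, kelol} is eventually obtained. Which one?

sabide

belate and runide present → orbide forms (Rx 5).
orbide and belate present → sylide forms (Rx 7).
sylide present → sabide forms (Rx 4).
yorol would need sabide, runide, and kelol (Rx 10), but kelol never forms. kelol would need orbide and yulol (Rx 8), but yulol never forms. renane would need orbide and yulol (Rx 1), but yulol never forms.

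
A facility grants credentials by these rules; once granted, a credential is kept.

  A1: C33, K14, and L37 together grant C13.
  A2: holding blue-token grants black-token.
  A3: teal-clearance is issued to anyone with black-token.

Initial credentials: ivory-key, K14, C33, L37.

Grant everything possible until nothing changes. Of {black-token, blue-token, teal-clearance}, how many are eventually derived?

black-token would need blue-token (A2), but blue-token is never granted.
No rule produces blue-token, and it is not given.
teal-clearance would need black-token (A3), but black-token is never granted.
None of the 3 are reached.

0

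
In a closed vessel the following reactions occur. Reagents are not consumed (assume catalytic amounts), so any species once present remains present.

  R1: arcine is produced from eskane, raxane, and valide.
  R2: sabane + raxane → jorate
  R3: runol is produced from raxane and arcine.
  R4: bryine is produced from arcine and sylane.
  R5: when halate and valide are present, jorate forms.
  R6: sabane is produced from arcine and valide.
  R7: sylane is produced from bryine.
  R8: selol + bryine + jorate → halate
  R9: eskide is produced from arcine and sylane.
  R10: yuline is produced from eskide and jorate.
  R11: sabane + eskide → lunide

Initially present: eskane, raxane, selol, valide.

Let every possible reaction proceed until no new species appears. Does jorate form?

Yes

eskane, raxane, and valide present → arcine forms (R1).
arcine and valide present → sabane forms (R6).
sabane and raxane present → jorate forms (R2).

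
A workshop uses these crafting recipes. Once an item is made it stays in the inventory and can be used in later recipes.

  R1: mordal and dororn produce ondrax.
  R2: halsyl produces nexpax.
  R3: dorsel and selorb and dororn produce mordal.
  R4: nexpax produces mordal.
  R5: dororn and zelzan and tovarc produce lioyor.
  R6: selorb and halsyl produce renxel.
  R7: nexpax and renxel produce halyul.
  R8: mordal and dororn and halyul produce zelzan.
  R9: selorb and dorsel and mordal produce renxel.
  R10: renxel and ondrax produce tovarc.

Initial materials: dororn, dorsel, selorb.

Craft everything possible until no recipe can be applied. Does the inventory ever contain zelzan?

No

zelzan would need mordal, dororn, and halyul (R8), but halyul is never obtained.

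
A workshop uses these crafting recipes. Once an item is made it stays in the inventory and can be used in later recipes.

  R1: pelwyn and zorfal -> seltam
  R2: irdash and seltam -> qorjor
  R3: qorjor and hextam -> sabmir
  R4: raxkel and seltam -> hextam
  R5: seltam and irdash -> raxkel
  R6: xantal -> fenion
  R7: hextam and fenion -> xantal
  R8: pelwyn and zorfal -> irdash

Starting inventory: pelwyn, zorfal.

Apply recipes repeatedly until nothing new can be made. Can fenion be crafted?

No

fenion would need xantal (R6), but xantal is never obtained.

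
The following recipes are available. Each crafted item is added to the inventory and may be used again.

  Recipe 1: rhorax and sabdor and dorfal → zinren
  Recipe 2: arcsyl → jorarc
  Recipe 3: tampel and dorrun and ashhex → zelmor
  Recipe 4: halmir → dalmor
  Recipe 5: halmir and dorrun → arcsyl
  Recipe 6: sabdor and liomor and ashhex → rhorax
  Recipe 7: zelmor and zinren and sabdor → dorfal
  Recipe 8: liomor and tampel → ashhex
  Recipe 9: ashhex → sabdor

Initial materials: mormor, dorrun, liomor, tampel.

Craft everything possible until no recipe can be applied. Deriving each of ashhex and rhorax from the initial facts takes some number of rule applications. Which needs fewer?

ashhex: liomor and tampel → ashhex (Recipe 8). [1 rule application]
rhorax: Using Recipe 8, liomor and tampel make ashhex. ashhex → sabdor (Recipe 9). Using Recipe 6, sabdor, liomor, and ashhex make rhorax. [3 rule applications]
ashhex needs fewer.

ashhex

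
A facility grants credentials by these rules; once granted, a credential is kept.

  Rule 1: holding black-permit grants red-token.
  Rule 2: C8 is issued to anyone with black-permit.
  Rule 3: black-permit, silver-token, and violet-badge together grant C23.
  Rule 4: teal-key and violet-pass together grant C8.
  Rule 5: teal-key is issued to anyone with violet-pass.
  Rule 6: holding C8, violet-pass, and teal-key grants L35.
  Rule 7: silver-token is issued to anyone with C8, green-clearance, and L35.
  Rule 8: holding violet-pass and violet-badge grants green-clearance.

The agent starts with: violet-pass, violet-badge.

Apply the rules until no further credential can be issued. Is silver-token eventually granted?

Yes

Holding violet-pass and violet-badge grants green-clearance (Rule 8).
Holding violet-pass grants teal-key (Rule 5).
Holding teal-key and violet-pass grants C8 (Rule 4).
Holding C8, violet-pass, and teal-key grants L35 (Rule 6).
Holding C8, green-clearance, and L35 grants silver-token (Rule 7).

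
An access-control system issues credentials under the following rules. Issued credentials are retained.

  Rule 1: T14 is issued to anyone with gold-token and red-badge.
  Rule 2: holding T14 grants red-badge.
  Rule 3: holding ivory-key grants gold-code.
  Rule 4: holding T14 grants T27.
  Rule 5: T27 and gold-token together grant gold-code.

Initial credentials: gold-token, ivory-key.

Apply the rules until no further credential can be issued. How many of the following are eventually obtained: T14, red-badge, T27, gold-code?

Holding ivory-key grants gold-code (Rule 3).
T14 would need gold-token and red-badge (Rule 1), but red-badge is never granted.
red-badge would need T14 (Rule 2), but T14 is never granted.
T27 would need T14 (Rule 4), but T14 is never granted.
gold-code: reached.
Reached: gold-code — 1 of the 4.

1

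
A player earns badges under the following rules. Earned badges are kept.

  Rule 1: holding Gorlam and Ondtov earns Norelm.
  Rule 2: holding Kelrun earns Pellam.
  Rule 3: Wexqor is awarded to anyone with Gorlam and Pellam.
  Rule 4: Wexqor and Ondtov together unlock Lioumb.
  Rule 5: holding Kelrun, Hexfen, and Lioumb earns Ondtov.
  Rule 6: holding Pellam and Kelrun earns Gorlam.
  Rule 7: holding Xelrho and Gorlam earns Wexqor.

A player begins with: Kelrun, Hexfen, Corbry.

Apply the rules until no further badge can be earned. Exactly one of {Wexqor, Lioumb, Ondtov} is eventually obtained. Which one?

Wexqor

With Kelrun, Pellam is earned (Rule 2).
With Pellam and Kelrun, Gorlam is earned (Rule 6).
With Gorlam and Pellam, Wexqor is earned (Rule 3).
Lioumb would need Wexqor and Ondtov (Rule 4), but Ondtov is never earned. Ondtov would need Kelrun, Hexfen, and Lioumb (Rule 5), but Lioumb is never earned.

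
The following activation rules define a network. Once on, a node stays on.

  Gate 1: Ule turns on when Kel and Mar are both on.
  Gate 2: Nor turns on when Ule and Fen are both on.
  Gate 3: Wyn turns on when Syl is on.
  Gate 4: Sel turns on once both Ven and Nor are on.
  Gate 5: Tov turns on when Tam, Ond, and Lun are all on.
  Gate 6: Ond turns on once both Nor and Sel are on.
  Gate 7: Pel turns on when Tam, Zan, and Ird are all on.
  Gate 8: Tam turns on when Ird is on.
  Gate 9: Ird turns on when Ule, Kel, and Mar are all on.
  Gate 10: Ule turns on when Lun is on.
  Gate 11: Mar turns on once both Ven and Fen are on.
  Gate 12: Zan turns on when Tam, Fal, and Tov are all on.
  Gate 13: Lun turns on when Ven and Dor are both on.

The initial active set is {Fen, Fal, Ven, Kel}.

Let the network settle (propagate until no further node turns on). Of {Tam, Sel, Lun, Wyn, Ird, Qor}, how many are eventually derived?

Ven and Fen are on, so Mar turns on (Gate 11).
Kel and Mar are on, so Ule turns on (Gate 1).
Ule, Kel, and Mar are on, so Ird turns on (Gate 9).
Gate 2: Ule and Fen on → Nor on.
Gate 8: Ird on → Tam on.
Gate 4: Ven and Nor on → Sel on.
Tam: reached.
Sel: reached.
Lun would need Ven and Dor (Gate 13), but Dor never turns on.
Wyn would need Syl (Gate 3), but Syl never turns on.
Ird: reached.
No rule produces Qor, and it is not given.
Reached: Tam, Sel, and Ird — 3 of the 6.

3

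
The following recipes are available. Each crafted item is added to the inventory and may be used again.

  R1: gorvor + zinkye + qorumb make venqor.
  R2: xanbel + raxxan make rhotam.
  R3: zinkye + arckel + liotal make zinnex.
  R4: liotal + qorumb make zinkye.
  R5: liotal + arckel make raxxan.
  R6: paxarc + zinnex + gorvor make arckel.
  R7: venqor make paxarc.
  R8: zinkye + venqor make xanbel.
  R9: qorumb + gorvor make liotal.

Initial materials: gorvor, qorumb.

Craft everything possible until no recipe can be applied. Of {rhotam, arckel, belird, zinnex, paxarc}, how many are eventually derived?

qorumb + gorvor → liotal (R9).
liotal + qorumb → zinkye (R4).
Using R1, gorvor, zinkye, and qorumb make venqor.
venqor → paxarc (R7).
rhotam would need xanbel and raxxan (R2), but raxxan is never obtained.
arckel would need paxarc, zinnex, and gorvor (R6), but zinnex is never obtained.
No rule produces belird, and it is not given.
zinnex would need zinkye, arckel, and liotal (R3), but arckel is never obtained.
paxarc: reached.
Reached: paxarc — 1 of the 5.

1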